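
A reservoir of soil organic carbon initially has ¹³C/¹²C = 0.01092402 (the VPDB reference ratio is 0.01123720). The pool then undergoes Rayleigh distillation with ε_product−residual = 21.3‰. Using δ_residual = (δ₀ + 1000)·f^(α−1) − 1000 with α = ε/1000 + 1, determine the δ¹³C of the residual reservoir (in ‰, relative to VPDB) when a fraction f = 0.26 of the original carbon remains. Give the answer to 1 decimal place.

δ₀ = (0.01092402/0.01123720 − 1)×1000 = (0.972130 − 1)×1000 = -27.870‰
α − 1 = ε/1000 = 0.0213
f^(α−1) = 0.26^(0.0213) = 0.971715
δ_res = (-27.870 + 1000) × 0.971715 − 1000 = 944.633 − 1000 = -55.37‰

-55.4‰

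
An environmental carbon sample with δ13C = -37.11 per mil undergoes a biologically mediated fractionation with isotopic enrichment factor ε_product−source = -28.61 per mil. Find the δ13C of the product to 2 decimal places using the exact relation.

To first order, δ_product ≈ δ_source + ε = -65.72 per mil.
Exactly, δ_product = (δ_source + 1000)·(ε/1000 + 1) − 1000.
δ_product = (-37.11 + 1000) × (-28.61/1000 + 1) − 1000
δ_product = -64.658 per mil

-64.66 per mil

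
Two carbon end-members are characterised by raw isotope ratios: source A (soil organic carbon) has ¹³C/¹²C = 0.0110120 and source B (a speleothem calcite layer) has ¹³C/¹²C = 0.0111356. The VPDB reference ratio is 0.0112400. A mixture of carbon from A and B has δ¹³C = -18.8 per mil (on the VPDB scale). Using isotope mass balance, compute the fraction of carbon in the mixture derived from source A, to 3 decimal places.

δ_A = (0.0110120/0.0112400 − 1)×1000 = (0.979715 − 1)×1000 = -20.285 per mil
δ_B = (0.0111356/0.0112400 − 1)×1000 = (0.990712 − 1)×1000 = -9.288 per mil
f_A = (δ_mix − δ_B)/(δ_A − δ_B) = (-18.8 − (-9.288))/(-20.285 − (-9.288))
f_A = -9.512 / -10.996 = 0.8650

0.865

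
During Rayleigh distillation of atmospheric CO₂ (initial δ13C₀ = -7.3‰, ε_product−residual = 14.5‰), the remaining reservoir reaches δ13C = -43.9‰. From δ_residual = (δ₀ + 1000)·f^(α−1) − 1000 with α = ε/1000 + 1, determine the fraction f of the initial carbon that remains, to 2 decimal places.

0.07

α − 1 = ε/1000 = 0.0145
(δ_res + 1000)/(δ₀ + 1000) = (-43.9 + 1000)/(-7.3 + 1000) = 956.1/992.7 = 0.963131
f = 0.963131^(1/0.0145) = exp(ln(0.963131)/0.0145) = exp(-0.03757/0.0145)
f = exp(-2.5908) = 0.0750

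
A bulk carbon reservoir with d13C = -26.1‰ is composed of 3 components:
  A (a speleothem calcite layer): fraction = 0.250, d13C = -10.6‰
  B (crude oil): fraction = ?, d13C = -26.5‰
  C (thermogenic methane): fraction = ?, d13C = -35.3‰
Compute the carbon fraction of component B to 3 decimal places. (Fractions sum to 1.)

Let f_B and f_C be the unknown fractions; fractions sum to 1 so f_B + f_C = 0.750.
Mass balance: Σ fᵢ·δᵢ = δ_bulk ⇒ f_B·(-26.5) + f_C·(-35.3) = -26.1 − (-2.650) = -23.450
Substitute f_C = 0.750 − f_B:
f_B·(-26.5 − -35.3) = -23.450 − 0.750×(-35.3) = 3.025
f_B = 3.025 / 8.8 = 0.3437

0.344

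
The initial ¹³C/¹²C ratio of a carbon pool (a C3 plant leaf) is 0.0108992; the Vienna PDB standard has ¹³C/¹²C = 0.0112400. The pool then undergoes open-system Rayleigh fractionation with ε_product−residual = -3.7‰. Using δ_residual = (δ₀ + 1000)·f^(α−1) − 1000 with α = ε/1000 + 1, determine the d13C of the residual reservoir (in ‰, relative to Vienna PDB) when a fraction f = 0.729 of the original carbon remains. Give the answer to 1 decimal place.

-29.2‰

δ₀ = (0.0108992/0.0112400 − 1)×1000 = (0.969680 − 1)×1000 = -30.320‰
α − 1 = ε/1000 = -0.0037
f^(α−1) = 0.729^(-0.0037) = 1.001170
δ_res = (-30.320 + 1000) × 1.001170 − 1000 = 970.814 − 1000 = -29.19‰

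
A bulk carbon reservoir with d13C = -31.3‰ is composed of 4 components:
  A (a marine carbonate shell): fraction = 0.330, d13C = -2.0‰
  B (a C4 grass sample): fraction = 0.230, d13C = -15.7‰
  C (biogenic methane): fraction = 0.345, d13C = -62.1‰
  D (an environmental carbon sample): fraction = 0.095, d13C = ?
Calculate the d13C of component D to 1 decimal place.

Isotope mass balance: δ_bulk = Σ fᵢ·δᵢ.
-31.3 = 0.330×(-2.0) + 0.230×(-15.7) + 0.345×(-62.1) + 0.095×δ_D
0.095·δ_D = -31.3 − (-25.695) = -5.605
δ_D = -5.605 / 0.095 = -58.99‰

-59.0‰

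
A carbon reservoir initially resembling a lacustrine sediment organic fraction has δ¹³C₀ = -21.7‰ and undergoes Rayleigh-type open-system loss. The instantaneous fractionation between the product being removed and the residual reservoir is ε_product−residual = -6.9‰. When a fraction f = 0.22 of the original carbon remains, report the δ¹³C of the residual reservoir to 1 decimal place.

Rayleigh residual: δ_res = (δ₀ + 1000)·f^(α−1) − 1000
α = ε/1000 + 1 = 0.99310, so α − 1 = -0.00690
f^(α−1) = 0.22^(-0.00690) = 1.010502
δ_res = (-21.7 + 1000) × 1.010502 − 1000 = 988.574 − 1000 = -11.43‰

-11.4‰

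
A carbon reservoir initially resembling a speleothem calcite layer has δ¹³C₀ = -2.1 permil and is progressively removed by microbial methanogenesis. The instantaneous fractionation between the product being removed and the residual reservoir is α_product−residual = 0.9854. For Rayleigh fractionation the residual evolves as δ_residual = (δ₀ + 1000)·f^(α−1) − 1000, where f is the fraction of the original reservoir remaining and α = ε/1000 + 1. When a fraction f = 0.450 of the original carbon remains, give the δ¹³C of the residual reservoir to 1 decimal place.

9.6 permil

Rayleigh residual: δ_res = (δ₀ + 1000)·f^(α−1) − 1000
α − 1 = -0.01460
f^(α−1) = 0.450^(-0.01460) = 1.011726
δ_res = (-2.1 + 1000) × 1.011726 − 1000 = 1009.602 − 1000 = 9.60 permil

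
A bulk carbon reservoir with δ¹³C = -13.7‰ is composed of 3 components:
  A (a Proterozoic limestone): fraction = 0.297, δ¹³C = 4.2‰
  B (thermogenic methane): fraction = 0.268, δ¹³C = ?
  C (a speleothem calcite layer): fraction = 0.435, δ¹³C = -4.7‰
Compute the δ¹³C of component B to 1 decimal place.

Isotope mass balance: δ_bulk = Σ fᵢ·δᵢ.
-13.7 = 0.297×(4.2) + 0.268×δ_B + 0.435×(-4.7)
0.268·δ_B = -13.7 − (-0.797) = -12.903
δ_B = -12.903 / 0.268 = -48.15‰

-48.1‰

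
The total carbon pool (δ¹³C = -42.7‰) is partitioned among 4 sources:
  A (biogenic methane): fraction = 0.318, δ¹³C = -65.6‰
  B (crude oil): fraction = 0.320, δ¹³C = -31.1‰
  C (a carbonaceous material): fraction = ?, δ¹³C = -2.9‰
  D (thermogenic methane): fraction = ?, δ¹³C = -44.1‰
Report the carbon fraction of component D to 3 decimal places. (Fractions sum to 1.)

0.263

Let f_D and f_C be the unknown fractions; fractions sum to 1 so f_D + f_C = 0.362.
Mass balance: Σ fᵢ·δᵢ = δ_bulk ⇒ f_D·(-44.1) + f_C·(-2.9) = -42.7 − (-30.813) = -11.887
Substitute f_C = 0.362 − f_D:
f_D·(-44.1 − -2.9) = -11.887 − 0.362×(-2.9) = -10.837
f_D = -10.837 / -41.2 = 0.2630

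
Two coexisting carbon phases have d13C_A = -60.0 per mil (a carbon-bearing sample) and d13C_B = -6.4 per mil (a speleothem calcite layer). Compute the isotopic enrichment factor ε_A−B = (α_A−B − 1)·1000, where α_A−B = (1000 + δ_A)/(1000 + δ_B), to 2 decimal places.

-53.95 per mil

α_A−B = (1000 + -60.0) / (1000 + -6.4) = 940.0 / 993.6 = 0.946055
ε_A−B = (0.946055 − 1) × 1000 = -53.945 per mil
(The approximation ε ≈ δ_A − δ_B would give -53.6 per mil.)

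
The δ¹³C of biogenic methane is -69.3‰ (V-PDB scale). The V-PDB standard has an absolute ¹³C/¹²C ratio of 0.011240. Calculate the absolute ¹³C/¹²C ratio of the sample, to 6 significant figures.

R_sample = R_standard × (δ¹³C/1000 + 1)
R_sample = 0.011240 × (-69.3/1000 + 1) = 0.011240 × 0.930700
R_sample = 0.0104611

0.0104611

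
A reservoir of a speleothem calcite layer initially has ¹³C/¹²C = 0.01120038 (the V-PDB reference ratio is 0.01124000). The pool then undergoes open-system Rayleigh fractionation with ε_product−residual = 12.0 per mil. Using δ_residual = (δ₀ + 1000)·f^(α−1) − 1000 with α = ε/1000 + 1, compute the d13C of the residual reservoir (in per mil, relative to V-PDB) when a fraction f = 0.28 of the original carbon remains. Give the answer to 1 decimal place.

δ₀ = (0.01120038/0.01124000 − 1)×1000 = (0.996475 − 1)×1000 = -3.525 per mil
α − 1 = ε/1000 = 0.0120
f^(α−1) = 0.28^(0.0120) = 0.984840
δ_res = (-3.525 + 1000) × 0.984840 − 1000 = 981.369 − 1000 = -18.63 per mil

-18.6 per mil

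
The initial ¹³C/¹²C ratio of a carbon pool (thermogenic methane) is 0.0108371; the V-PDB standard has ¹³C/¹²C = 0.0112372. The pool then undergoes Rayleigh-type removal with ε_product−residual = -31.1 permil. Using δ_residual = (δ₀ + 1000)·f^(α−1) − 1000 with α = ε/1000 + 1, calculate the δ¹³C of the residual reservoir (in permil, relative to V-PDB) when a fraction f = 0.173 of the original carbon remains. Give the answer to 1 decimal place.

18.5 permil

δ₀ = (0.0108371/0.0112372 − 1)×1000 = (0.964395 − 1)×1000 = -35.605 permil
α − 1 = ε/1000 = -0.0311
f^(α−1) = 0.173^(-0.0311) = 1.056080
δ_res = (-35.605 + 1000) × 1.056080 − 1000 = 1018.478 − 1000 = 18.48 permil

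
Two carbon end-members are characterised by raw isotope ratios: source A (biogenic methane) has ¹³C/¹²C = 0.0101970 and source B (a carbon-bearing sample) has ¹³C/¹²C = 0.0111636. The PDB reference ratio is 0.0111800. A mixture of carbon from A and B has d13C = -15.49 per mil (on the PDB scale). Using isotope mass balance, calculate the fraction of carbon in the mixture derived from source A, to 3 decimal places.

δ_A = (0.0101970/0.0111800 − 1)×1000 = (0.912075 − 1)×1000 = -87.925 per mil
δ_B = (0.0111636/0.0111800 − 1)×1000 = (0.998533 − 1)×1000 = -1.467 per mil
f_A = (δ_mix − δ_B)/(δ_A − δ_B) = (-15.49 − (-1.467))/(-87.925 − (-1.467))
f_A = -14.023 / -86.458 = 0.1622

0.162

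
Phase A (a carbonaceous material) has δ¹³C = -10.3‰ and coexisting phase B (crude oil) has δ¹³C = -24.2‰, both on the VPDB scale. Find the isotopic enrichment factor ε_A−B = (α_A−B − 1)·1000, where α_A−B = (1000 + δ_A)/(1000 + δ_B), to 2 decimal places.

α_A−B = (1000 + -10.3) / (1000 + -24.2) = 989.7 / 975.8 = 1.014245
ε_A−B = (1.014245 − 1) × 1000 = 14.245‰
(The approximation ε ≈ δ_A − δ_B would give 13.9‰.)

14.24‰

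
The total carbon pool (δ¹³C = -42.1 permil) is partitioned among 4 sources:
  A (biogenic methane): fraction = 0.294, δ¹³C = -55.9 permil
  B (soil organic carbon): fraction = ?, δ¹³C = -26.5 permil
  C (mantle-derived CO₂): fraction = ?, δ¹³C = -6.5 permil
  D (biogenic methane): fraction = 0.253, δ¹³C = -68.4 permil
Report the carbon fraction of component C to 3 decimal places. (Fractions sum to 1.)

Let f_C and f_B be the unknown fractions; fractions sum to 1 so f_C + f_B = 0.453.
Mass balance: Σ fᵢ·δᵢ = δ_bulk ⇒ f_C·(-6.5) + f_B·(-26.5) = -42.1 − (-33.740) = -8.360
Substitute f_B = 0.453 − f_C:
f_C·(-6.5 − -26.5) = -8.360 − 0.453×(-26.5) = 3.644
f_C = 3.644 / 20.0 = 0.1822

0.182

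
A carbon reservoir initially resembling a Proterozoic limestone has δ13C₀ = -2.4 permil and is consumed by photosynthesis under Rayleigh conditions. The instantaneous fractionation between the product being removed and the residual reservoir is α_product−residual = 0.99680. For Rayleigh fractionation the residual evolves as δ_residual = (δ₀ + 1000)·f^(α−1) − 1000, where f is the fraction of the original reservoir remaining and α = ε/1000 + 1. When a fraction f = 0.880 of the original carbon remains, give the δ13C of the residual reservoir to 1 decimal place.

-2.0 permil

Rayleigh residual: δ_res = (δ₀ + 1000)·f^(α−1) − 1000
α − 1 = -0.00320
f^(α−1) = 0.880^(-0.00320) = 1.000409
δ_res = (-2.4 + 1000) × 1.000409 − 1000 = 998.008 − 1000 = -1.99 permil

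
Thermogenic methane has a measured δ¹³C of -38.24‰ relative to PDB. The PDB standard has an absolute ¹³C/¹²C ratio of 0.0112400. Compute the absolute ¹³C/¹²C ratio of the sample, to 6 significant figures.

0.0108102

R_sample = R_standard × (δ¹³C/1000 + 1)
R_sample = 0.0112400 × (-38.24/1000 + 1) = 0.0112400 × 0.961760
R_sample = 0.0108102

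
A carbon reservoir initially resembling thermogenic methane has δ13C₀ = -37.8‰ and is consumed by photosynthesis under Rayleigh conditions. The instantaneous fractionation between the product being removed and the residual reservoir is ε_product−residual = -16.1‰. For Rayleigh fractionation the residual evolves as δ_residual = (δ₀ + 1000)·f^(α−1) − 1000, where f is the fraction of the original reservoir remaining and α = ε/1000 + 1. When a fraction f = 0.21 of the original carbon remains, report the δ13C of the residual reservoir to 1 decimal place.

Rayleigh residual: δ_res = (δ₀ + 1000)·f^(α−1) − 1000
α = ε/1000 + 1 = 0.98390, so α − 1 = -0.01610
f^(α−1) = 0.21^(-0.01610) = 1.025445
δ_res = (-37.8 + 1000) × 1.025445 − 1000 = 986.683 − 1000 = -13.32‰

-13.3‰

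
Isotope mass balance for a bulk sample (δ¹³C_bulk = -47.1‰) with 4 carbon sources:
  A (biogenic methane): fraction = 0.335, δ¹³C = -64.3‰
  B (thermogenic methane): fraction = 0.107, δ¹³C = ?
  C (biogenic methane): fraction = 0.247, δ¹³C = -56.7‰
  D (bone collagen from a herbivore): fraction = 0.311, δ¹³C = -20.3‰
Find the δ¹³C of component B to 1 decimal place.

Isotope mass balance: δ_bulk = Σ fᵢ·δᵢ.
-47.1 = 0.335×(-64.3) + 0.107×δ_B + 0.247×(-56.7) + 0.311×(-20.3)
0.107·δ_B = -47.1 − (-41.859) = -5.241
δ_B = -5.241 / 0.107 = -48.98‰

-49.0‰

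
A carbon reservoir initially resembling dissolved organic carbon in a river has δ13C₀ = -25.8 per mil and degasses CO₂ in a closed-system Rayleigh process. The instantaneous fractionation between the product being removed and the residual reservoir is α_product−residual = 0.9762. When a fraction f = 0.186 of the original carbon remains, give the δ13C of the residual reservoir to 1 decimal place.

Rayleigh residual: δ_res = (δ₀ + 1000)·f^(α−1) − 1000
α − 1 = -0.02380
f^(α−1) = 0.186^(-0.02380) = 1.040844
δ_res = (-25.8 + 1000) × 1.040844 − 1000 = 1013.990 − 1000 = 13.99 per mil

14.0 per mil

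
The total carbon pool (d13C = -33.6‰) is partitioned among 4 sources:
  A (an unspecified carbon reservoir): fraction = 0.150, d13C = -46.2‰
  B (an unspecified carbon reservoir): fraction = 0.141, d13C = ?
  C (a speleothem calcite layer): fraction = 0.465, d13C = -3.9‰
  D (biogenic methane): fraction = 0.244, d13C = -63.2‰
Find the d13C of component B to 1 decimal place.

Isotope mass balance: δ_bulk = Σ fᵢ·δᵢ.
-33.6 = 0.150×(-46.2) + 0.141×δ_B + 0.465×(-3.9) + 0.244×(-63.2)
0.141·δ_B = -33.6 − (-24.164) = -9.436
δ_B = -9.436 / 0.141 = -66.92‰

-66.9‰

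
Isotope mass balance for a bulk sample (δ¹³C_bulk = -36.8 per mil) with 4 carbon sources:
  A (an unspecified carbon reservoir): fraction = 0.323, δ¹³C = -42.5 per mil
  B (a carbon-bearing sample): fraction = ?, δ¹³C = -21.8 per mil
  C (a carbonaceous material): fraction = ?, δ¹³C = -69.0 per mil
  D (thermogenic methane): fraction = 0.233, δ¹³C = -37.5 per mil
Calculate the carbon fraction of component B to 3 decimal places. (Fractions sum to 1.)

0.345

Let f_B and f_C be the unknown fractions; fractions sum to 1 so f_B + f_C = 0.444.
Mass balance: Σ fᵢ·δᵢ = δ_bulk ⇒ f_B·(-21.8) + f_C·(-69.0) = -36.8 − (-22.465) = -14.335
Substitute f_C = 0.444 − f_B:
f_B·(-21.8 − -69.0) = -14.335 − 0.444×(-69.0) = 16.301
f_B = 16.301 / 47.2 = 0.3454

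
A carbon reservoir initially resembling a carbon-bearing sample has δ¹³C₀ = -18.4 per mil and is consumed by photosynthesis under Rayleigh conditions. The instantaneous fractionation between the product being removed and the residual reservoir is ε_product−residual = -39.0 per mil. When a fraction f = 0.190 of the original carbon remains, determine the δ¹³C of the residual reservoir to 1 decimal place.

Rayleigh residual: δ_res = (δ₀ + 1000)·f^(α−1) − 1000
α = ε/1000 + 1 = 0.96100, so α − 1 = -0.03900
f^(α−1) = 0.190^(-0.03900) = 1.066912
δ_res = (-18.4 + 1000) × 1.066912 − 1000 = 1047.281 − 1000 = 47.28 per mil

47.3 per mil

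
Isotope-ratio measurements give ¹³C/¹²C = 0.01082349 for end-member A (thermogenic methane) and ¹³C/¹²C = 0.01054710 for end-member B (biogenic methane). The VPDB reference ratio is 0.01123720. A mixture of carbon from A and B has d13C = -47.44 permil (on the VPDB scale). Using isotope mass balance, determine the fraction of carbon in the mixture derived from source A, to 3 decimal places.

0.568

δ_A = (0.01082349/0.01123720 − 1)×1000 = (0.963184 − 1)×1000 = -36.816 permil
δ_B = (0.01054710/0.01123720 − 1)×1000 = (0.938588 − 1)×1000 = -61.412 permil
f_A = (δ_mix − δ_B)/(δ_A − δ_B) = (-47.44 − (-61.412))/(-36.816 − (-61.412))
f_A = 13.972 / 24.596 = 0.5681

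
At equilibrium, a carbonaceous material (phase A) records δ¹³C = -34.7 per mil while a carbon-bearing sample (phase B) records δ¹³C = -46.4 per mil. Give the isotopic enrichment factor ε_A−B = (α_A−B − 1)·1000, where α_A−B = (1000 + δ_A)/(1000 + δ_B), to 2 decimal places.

12.27 per mil

α_A−B = (1000 + -34.7) / (1000 + -46.4) = 965.3 / 953.6 = 1.012269
ε_A−B = (1.012269 − 1) × 1000 = 12.269 per mil
(The approximation ε ≈ δ_A − δ_B would give 11.7 per mil.)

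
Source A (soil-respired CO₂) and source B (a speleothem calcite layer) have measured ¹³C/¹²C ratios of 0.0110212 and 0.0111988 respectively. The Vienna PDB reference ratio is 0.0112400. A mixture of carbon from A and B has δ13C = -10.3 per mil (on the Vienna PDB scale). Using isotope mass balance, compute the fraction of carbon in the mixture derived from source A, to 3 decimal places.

0.420

δ_A = (0.0110212/0.0112400 − 1)×1000 = (0.980534 − 1)×1000 = -19.466 per mil
δ_B = (0.0111988/0.0112400 − 1)×1000 = (0.996335 − 1)×1000 = -3.665 per mil
f_A = (δ_mix − δ_B)/(δ_A − δ_B) = (-10.3 − (-3.665))/(-19.466 − (-3.665))
f_A = -6.635 / -15.801 = 0.4199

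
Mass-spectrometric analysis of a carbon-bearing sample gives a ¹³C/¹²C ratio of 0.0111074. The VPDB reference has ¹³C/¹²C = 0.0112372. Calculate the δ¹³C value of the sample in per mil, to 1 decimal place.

δ¹³C = (R_sample / R_standard − 1) × 1000
R_sample / R_standard = 0.0111074 / 0.0112372 = 0.988449
δ¹³C = (0.988449 − 1) × 1000 = -11.55 per mil

-11.6 per mil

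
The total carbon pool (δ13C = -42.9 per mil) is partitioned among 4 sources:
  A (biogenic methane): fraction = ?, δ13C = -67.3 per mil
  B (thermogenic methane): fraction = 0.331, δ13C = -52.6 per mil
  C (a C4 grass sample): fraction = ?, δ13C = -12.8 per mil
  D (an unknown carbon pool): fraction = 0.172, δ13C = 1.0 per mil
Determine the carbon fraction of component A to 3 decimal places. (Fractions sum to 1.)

Let f_A and f_C be the unknown fractions; fractions sum to 1 so f_A + f_C = 0.497.
Mass balance: Σ fᵢ·δᵢ = δ_bulk ⇒ f_A·(-67.3) + f_C·(-12.8) = -42.9 − (-17.239) = -25.661
Substitute f_C = 0.497 − f_A:
f_A·(-67.3 − -12.8) = -25.661 − 0.497×(-12.8) = -19.300
f_A = -19.300 / -54.5 = 0.3541

0.354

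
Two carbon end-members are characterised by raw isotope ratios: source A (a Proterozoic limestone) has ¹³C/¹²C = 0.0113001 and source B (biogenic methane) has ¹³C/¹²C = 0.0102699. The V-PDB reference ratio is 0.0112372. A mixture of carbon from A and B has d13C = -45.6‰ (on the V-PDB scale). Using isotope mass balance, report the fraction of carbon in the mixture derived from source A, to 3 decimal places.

δ_A = (0.0113001/0.0112372 − 1)×1000 = (1.005597 − 1)×1000 = 5.597‰
δ_B = (0.0102699/0.0112372 − 1)×1000 = (0.913920 − 1)×1000 = -86.080‰
f_A = (δ_mix − δ_B)/(δ_A − δ_B) = (-45.6 − (-86.080))/(5.597 − (-86.080))
f_A = 40.480 / 91.678 = 0.4415

0.442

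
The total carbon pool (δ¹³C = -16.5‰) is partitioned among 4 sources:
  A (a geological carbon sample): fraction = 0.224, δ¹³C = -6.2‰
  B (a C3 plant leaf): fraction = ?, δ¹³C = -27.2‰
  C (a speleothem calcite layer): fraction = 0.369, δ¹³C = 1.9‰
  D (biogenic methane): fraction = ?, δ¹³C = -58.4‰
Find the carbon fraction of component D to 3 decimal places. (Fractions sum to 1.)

0.152

Let f_D and f_B be the unknown fractions; fractions sum to 1 so f_D + f_B = 0.407.
Mass balance: Σ fᵢ·δᵢ = δ_bulk ⇒ f_D·(-58.4) + f_B·(-27.2) = -16.5 − (-0.688) = -15.812
Substitute f_B = 0.407 − f_D:
f_D·(-58.4 − -27.2) = -15.812 − 0.407×(-27.2) = -4.742
f_D = -4.742 / -31.2 = 0.1520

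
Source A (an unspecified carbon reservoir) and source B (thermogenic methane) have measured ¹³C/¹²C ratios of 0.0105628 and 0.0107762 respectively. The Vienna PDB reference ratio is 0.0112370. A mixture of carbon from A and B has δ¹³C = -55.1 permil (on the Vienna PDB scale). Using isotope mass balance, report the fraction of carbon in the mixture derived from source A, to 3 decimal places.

δ_A = (0.0105628/0.0112370 − 1)×1000 = (0.940002 − 1)×1000 = -59.998 permil
δ_B = (0.0107762/0.0112370 − 1)×1000 = (0.958993 − 1)×1000 = -41.007 permil
f_A = (δ_mix − δ_B)/(δ_A − δ_B) = (-55.1 − (-41.007))/(-59.998 − (-41.007))
f_A = -14.093 / -18.991 = 0.7421

0.742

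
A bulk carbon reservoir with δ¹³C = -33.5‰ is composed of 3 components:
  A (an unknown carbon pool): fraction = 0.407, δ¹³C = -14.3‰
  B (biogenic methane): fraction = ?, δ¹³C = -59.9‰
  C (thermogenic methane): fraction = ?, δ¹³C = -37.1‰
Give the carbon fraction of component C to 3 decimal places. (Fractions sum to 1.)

Let f_C and f_B be the unknown fractions; fractions sum to 1 so f_C + f_B = 0.593.
Mass balance: Σ fᵢ·δᵢ = δ_bulk ⇒ f_C·(-37.1) + f_B·(-59.9) = -33.5 − (-5.820) = -27.680
Substitute f_B = 0.593 − f_C:
f_C·(-37.1 − -59.9) = -27.680 − 0.593×(-59.9) = 7.841
f_C = 7.841 / 22.8 = 0.3439

0.344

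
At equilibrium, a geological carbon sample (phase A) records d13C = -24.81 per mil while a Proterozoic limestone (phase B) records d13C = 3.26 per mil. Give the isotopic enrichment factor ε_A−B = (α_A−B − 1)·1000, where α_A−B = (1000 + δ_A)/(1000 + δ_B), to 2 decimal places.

-27.98 per mil

α_A−B = (1000 + -24.81) / (1000 + 3.26) = 975.19 / 1003.26 = 0.972021
ε_A−B = (0.972021 − 1) × 1000 = -27.979 per mil
(The approximation ε ≈ δ_A − δ_B would give -28.07 per mil.)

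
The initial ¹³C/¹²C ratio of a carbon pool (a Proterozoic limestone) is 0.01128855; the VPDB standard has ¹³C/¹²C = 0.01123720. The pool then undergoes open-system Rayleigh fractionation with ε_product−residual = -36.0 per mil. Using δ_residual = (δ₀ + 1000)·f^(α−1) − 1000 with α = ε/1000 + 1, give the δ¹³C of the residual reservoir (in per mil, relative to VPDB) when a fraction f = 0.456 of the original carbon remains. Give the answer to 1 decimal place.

33.4 per mil

δ₀ = (0.01128855/0.01123720 − 1)×1000 = (1.004570 − 1)×1000 = 4.570 per mil
α − 1 = ε/1000 = -0.0360
f^(α−1) = 0.456^(-0.0360) = 1.028673
δ_res = (4.570 + 1000) × 1.028673 − 1000 = 1033.373 − 1000 = 33.37 per mil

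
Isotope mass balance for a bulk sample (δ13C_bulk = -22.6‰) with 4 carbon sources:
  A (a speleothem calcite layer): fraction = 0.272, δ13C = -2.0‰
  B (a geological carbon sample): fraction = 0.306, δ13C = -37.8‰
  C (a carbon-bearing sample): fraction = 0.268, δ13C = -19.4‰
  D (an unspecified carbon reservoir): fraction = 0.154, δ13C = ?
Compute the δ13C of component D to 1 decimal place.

-34.4‰

Isotope mass balance: δ_bulk = Σ fᵢ·δᵢ.
-22.6 = 0.272×(-2.0) + 0.306×(-37.8) + 0.268×(-19.4) + 0.154×δ_D
0.154·δ_D = -22.6 − (-17.310) = -5.290
δ_D = -5.290 / 0.154 = -34.35‰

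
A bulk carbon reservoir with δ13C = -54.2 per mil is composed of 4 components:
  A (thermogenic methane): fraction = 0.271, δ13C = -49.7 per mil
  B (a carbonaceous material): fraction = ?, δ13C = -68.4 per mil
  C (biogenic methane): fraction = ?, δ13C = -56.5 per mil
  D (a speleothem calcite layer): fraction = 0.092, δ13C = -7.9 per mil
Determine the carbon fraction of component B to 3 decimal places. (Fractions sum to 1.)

Let f_B and f_C be the unknown fractions; fractions sum to 1 so f_B + f_C = 0.637.
Mass balance: Σ fᵢ·δᵢ = δ_bulk ⇒ f_B·(-68.4) + f_C·(-56.5) = -54.2 − (-14.196) = -40.005
Substitute f_C = 0.637 − f_B:
f_B·(-68.4 − -56.5) = -40.005 − 0.637×(-56.5) = -4.014
f_B = -4.014 / -11.9 = 0.3373

0.337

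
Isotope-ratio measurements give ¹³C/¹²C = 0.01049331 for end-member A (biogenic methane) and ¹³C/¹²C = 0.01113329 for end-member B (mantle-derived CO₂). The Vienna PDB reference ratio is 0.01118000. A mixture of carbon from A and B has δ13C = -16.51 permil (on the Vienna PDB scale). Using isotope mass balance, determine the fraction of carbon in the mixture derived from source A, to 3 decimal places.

0.215

δ_A = (0.01049331/0.01118000 − 1)×1000 = (0.938579 − 1)×1000 = -61.421 permil
δ_B = (0.01113329/0.01118000 − 1)×1000 = (0.995822 − 1)×1000 = -4.178 permil
f_A = (δ_mix − δ_B)/(δ_A − δ_B) = (-16.51 − (-4.178))/(-61.421 − (-4.178))
f_A = -12.332 / -57.243 = 0.2154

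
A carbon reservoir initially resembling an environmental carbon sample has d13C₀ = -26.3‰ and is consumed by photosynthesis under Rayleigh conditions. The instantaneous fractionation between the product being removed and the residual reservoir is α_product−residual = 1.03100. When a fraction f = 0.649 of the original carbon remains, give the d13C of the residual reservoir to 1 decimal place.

-39.3‰

Rayleigh residual: δ_res = (δ₀ + 1000)·f^(α−1) − 1000
α − 1 = 0.03100
f^(α−1) = 0.649^(0.03100) = 0.986687
δ_res = (-26.3 + 1000) × 0.986687 − 1000 = 960.738 − 1000 = -39.26‰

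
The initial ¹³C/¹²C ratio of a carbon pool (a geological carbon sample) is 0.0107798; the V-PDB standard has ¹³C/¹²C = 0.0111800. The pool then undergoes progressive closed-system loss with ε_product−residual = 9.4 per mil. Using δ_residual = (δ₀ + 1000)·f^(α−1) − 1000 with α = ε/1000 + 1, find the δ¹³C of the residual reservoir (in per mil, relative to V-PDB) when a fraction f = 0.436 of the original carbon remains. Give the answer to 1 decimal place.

δ₀ = (0.0107798/0.0111800 − 1)×1000 = (0.964204 − 1)×1000 = -35.796 per mil
α − 1 = ε/1000 = 0.0094
f^(α−1) = 0.436^(0.0094) = 0.992227
δ_res = (-35.796 + 1000) × 0.992227 − 1000 = 956.709 − 1000 = -43.29 per mil

-43.3 per mil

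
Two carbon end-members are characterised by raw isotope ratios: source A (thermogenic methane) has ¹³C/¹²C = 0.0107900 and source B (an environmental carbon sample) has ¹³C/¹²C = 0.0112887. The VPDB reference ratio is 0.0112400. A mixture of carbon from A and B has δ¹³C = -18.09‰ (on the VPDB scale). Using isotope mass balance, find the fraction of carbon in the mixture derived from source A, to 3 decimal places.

δ_A = (0.0107900/0.0112400 − 1)×1000 = (0.959964 − 1)×1000 = -40.036‰
δ_B = (0.0112887/0.0112400 − 1)×1000 = (1.004333 − 1)×1000 = 4.333‰
f_A = (δ_mix − δ_B)/(δ_A − δ_B) = (-18.09 − (4.333))/(-40.036 − (4.333))
f_A = -22.423 / -44.368 = 0.5054

0.505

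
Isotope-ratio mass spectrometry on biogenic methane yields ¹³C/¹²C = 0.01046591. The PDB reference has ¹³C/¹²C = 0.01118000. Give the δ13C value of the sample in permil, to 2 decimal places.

-63.87 permil

δ13C = (R_sample / R_standard − 1) × 1000
R_sample / R_standard = 0.01046591 / 0.01118000 = 0.936128
δ13C = (0.936128 − 1) × 1000 = -63.872 permil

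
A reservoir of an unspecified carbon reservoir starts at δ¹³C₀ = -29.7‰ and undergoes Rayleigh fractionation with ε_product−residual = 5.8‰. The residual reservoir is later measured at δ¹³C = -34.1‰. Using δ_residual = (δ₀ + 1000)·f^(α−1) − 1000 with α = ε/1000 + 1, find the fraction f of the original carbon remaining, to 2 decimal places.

0.46

α − 1 = ε/1000 = 0.0058
(δ_res + 1000)/(δ₀ + 1000) = (-34.1 + 1000)/(-29.7 + 1000) = 965.9/970.3 = 0.995465
f = 0.995465^(1/0.0058) = exp(ln(0.995465)/0.0058) = exp(-0.00454/0.0058)
f = exp(-0.7836) = 0.4567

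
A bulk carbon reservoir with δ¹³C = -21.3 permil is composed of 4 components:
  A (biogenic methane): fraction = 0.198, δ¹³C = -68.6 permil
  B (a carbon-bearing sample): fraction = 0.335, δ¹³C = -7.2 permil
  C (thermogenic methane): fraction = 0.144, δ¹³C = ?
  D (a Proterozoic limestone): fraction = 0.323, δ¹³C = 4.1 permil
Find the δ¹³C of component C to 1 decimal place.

-46.0 permil

Isotope mass balance: δ_bulk = Σ fᵢ·δᵢ.
-21.3 = 0.198×(-68.6) + 0.335×(-7.2) + 0.144×δ_C + 0.323×(4.1)
0.144·δ_C = -21.3 − (-14.670) = -6.630
δ_C = -6.630 / 0.144 = -46.04 permil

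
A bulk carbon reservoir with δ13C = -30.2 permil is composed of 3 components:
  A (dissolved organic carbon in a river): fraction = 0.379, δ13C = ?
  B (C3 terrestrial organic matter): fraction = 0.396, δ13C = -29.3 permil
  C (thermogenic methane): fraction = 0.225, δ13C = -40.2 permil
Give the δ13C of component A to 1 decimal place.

-25.2 permil

Isotope mass balance: δ_bulk = Σ fᵢ·δᵢ.
-30.2 = 0.379×δ_A + 0.396×(-29.3) + 0.225×(-40.2)
0.379·δ_A = -30.2 − (-20.648) = -9.552
δ_A = -9.552 / 0.379 = -25.20 permil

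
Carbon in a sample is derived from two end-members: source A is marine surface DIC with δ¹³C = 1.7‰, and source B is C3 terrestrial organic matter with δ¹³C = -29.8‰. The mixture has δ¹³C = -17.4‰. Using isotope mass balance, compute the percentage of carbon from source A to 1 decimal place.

δ_mix = f_A·δ_A + (1 − f_A)·δ_B  ⇒  f_A = (δ_mix − δ_B)/(δ_A − δ_B)
f_A = (-17.4 − (-29.8)) / (1.7 − (-29.8))
f_A = 12.4 / 31.5 = 0.3937

39.4%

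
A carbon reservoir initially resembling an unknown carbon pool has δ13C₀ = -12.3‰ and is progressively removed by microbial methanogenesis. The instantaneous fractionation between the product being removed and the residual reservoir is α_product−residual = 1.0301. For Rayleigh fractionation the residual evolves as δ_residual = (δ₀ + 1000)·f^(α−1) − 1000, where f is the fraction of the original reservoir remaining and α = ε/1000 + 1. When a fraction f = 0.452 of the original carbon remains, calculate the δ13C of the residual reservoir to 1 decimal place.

-35.6‰

Rayleigh residual: δ_res = (δ₀ + 1000)·f^(α−1) − 1000
α − 1 = 0.03010
f^(α−1) = 0.452^(0.03010) = 0.976382
δ_res = (-12.3 + 1000) × 0.976382 − 1000 = 964.372 − 1000 = -35.63‰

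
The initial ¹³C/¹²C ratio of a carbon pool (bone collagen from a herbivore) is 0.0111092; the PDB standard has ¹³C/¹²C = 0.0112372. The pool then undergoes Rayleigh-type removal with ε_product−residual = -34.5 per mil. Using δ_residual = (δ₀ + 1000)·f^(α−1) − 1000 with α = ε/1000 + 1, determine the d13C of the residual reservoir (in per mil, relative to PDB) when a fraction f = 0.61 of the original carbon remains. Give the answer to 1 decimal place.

δ₀ = (0.0111092/0.0112372 − 1)×1000 = (0.988609 − 1)×1000 = -11.391 per mil
α − 1 = ε/1000 = -0.0345
f^(α−1) = 0.61^(-0.0345) = 1.017199
δ_res = (-11.391 + 1000) × 1.017199 − 1000 = 1005.613 − 1000 = 5.61 per mil

5.6 per mil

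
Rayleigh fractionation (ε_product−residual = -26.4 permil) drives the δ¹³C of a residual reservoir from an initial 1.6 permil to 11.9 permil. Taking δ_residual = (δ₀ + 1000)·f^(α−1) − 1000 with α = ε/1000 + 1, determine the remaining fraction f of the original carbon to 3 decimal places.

α − 1 = ε/1000 = -0.0264
(δ_res + 1000)/(δ₀ + 1000) = (11.9 + 1000)/(1.6 + 1000) = 1011.9/1001.6 = 1.010284
f = 1.010284^(1/-0.0264) = exp(ln(1.010284)/-0.0264) = exp(0.01023/-0.0264)
f = exp(-0.3875) = 0.6787

0.679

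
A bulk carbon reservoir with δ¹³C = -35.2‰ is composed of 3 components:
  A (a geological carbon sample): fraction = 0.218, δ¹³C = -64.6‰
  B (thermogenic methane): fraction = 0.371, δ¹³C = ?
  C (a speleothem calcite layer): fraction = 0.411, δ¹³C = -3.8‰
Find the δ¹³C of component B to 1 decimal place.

-52.7‰

Isotope mass balance: δ_bulk = Σ fᵢ·δᵢ.
-35.2 = 0.218×(-64.6) + 0.371×δ_B + 0.411×(-3.8)
0.371·δ_B = -35.2 − (-15.645) = -19.555
δ_B = -19.555 / 0.371 = -52.71‰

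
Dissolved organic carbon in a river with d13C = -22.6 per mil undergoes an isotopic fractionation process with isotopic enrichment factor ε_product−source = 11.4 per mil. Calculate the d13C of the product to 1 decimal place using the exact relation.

To first order, δ_product ≈ δ_source + ε = -11.2 per mil.
Exactly, δ_product = (δ_source + 1000)·(ε/1000 + 1) − 1000.
δ_product = (-22.6 + 1000) × (11.4/1000 + 1) − 1000
δ_product = -11.46 per mil

-11.5 per mil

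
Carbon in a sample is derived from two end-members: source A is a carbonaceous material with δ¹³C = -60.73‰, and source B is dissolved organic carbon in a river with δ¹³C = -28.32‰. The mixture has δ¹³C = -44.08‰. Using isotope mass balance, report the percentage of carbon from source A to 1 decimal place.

48.6%

δ_mix = f_A·δ_A + (1 − f_A)·δ_B  ⇒  f_A = (δ_mix − δ_B)/(δ_A − δ_B)
f_A = (-44.08 − (-28.32)) / (-60.73 − (-28.32))
f_A = -15.76 / -32.41 = 0.4863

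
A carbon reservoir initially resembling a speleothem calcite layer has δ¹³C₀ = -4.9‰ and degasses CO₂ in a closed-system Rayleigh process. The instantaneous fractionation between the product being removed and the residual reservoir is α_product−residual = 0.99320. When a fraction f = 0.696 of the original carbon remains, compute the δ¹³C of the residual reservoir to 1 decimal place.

-2.4‰

Rayleigh residual: δ_res = (δ₀ + 1000)·f^(α−1) − 1000
α − 1 = -0.00680
f^(α−1) = 0.696^(-0.00680) = 1.002467
δ_res = (-4.9 + 1000) × 1.002467 − 1000 = 997.555 − 1000 = -2.44‰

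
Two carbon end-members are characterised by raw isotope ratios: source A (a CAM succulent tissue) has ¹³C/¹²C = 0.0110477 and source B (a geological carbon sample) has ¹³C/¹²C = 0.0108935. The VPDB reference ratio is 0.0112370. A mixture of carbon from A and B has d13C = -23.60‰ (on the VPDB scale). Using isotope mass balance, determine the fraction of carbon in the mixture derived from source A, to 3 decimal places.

δ_A = (0.0110477/0.0112370 − 1)×1000 = (0.983154 − 1)×1000 = -16.846‰
δ_B = (0.0108935/0.0112370 − 1)×1000 = (0.969431 − 1)×1000 = -30.569‰
f_A = (δ_mix − δ_B)/(δ_A − δ_B) = (-23.60 − (-30.569))/(-16.846 − (-30.569))
f_A = 6.969 / 13.723 = 0.5078

0.508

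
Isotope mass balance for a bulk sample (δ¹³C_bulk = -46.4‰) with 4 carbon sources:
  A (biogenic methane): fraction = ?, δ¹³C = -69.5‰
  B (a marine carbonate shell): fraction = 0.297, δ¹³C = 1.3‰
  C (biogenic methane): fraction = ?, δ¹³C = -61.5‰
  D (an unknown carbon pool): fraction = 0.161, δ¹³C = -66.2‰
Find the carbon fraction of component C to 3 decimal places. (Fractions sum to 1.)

0.193

Let f_C and f_A be the unknown fractions; fractions sum to 1 so f_C + f_A = 0.542.
Mass balance: Σ fᵢ·δᵢ = δ_bulk ⇒ f_C·(-61.5) + f_A·(-69.5) = -46.4 − (-10.272) = -36.128
Substitute f_A = 0.542 − f_C:
f_C·(-61.5 − -69.5) = -36.128 − 0.542×(-69.5) = 1.541
f_C = 1.541 / 8.0 = 0.1926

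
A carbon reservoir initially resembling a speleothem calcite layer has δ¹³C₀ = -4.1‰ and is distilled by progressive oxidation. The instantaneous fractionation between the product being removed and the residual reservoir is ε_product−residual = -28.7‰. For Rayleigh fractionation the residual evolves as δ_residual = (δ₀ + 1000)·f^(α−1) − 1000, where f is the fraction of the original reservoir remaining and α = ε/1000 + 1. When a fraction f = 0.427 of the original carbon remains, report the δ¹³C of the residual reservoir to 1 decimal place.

Rayleigh residual: δ_res = (δ₀ + 1000)·f^(α−1) − 1000
α = ε/1000 + 1 = 0.97130, so α − 1 = -0.02870
f^(α−1) = 0.427^(-0.02870) = 1.024724
δ_res = (-4.1 + 1000) × 1.024724 − 1000 = 1020.522 − 1000 = 20.52‰

20.5‰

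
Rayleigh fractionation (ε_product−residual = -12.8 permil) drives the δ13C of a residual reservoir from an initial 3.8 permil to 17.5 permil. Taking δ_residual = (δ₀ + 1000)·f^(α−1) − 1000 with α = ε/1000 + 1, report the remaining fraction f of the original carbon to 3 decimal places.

0.347

α − 1 = ε/1000 = -0.0128
(δ_res + 1000)/(δ₀ + 1000) = (17.5 + 1000)/(3.8 + 1000) = 1017.5/1003.8 = 1.013648
f = 1.013648^(1/-0.0128) = exp(ln(1.013648)/-0.0128) = exp(0.01356/-0.0128)
f = exp(-1.0591) = 0.3468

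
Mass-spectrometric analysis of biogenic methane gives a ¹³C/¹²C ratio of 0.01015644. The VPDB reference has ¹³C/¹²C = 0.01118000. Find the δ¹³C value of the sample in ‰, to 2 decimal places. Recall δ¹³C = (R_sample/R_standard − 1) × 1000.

δ¹³C = (R_sample / R_standard − 1) × 1000
R_sample / R_standard = 0.01015644 / 0.01118000 = 0.908447
δ¹³C = (0.908447 − 1) × 1000 = -91.553‰

-91.55‰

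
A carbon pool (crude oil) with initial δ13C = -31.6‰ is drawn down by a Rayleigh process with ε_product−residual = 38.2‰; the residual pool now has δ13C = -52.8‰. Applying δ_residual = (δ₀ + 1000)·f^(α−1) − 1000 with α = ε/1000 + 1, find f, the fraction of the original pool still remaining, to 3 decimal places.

α − 1 = ε/1000 = 0.0382
(δ_res + 1000)/(δ₀ + 1000) = (-52.8 + 1000)/(-31.6 + 1000) = 947.2/968.4 = 0.978108
f = 0.978108^(1/0.0382) = exp(ln(0.978108)/0.0382) = exp(-0.02213/0.0382)
f = exp(-0.5794) = 0.5602

0.560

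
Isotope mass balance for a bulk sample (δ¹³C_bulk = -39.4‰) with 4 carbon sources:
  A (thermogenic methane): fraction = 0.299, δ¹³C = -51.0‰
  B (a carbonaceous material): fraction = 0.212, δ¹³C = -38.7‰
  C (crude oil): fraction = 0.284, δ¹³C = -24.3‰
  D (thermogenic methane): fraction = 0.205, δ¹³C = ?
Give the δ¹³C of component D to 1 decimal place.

Isotope mass balance: δ_bulk = Σ fᵢ·δᵢ.
-39.4 = 0.299×(-51.0) + 0.212×(-38.7) + 0.284×(-24.3) + 0.205×δ_D
0.205·δ_D = -39.4 − (-30.355) = -9.045
δ_D = -9.045 / 0.205 = -44.12‰

-44.1‰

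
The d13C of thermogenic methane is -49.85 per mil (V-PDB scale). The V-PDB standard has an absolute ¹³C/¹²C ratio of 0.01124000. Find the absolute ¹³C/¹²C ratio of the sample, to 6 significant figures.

R_sample = R_standard × (d13C/1000 + 1)
R_sample = 0.01124000 × (-49.85/1000 + 1) = 0.01124000 × 0.950150
R_sample = 0.0106797

0.0106797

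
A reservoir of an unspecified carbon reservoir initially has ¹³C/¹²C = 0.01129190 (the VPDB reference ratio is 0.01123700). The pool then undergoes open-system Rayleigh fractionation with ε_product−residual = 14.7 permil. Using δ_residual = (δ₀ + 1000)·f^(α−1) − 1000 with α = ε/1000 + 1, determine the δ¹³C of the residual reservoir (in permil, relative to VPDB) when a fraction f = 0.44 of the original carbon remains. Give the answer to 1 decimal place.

-7.2 permil

δ₀ = (0.01129190/0.01123700 − 1)×1000 = (1.004886 − 1)×1000 = 4.886 permil
α − 1 = ε/1000 = 0.0147
f^(α−1) = 0.44^(0.0147) = 0.988004
δ_res = (4.886 + 1000) × 0.988004 − 1000 = 992.831 − 1000 = -7.17 permil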